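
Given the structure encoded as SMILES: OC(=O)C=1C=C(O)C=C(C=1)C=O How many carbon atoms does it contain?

Count every carbon token in the SMILES (each C, including those in ring-closure positions and inside branches).
Carbon count: 8.

8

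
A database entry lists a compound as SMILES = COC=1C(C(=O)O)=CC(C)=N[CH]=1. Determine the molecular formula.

C8H9NO3

Walk through each heavy atom and fill implicit hydrogens from standard valence (C 4, N 3, O 2, S 2, halogen 1):
  atom 1: C, bond orders sum to 1 (valence 4) → 3 H
  atom 2: O, bond orders sum to 2 (valence 2) → 0 H
  atom 3: C, bond orders sum to 4 (valence 4) → 0 H
  atom 4: C, bond orders sum to 4 (valence 4) → 0 H
  atom 5: C, bond orders sum to 4 (valence 4) → 0 H
  atom 6: O, bond orders sum to 2 (valence 2) → 0 H
  atom 7: O, bond orders sum to 1 (valence 2) → 1 H
  atom 8: C, bond orders sum to 3 (valence 4) → 1 H
  atom 9: C, bond orders sum to 4 (valence 4) → 0 H
  atom 10: C, bond orders sum to 1 (valence 4) → 3 H
  atom 11: N, bond orders sum to 3 (valence 3) → 0 H
  atom 12: C with explicit H count 1
Totals → C:8, H:9, N:1, O:3.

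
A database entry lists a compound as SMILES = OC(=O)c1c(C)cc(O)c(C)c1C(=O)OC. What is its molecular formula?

C11H12O5

Walk through each heavy atom and fill implicit hydrogens from standard valence (C 4, N 3, O 2, S 2, halogen 1); for lowercase aromatic atoms, an aromatic c carries 1 H when it has two neighbours and 0 H with three, and aromatic n carries 0 H:
  atom 1: O, bond orders sum to 1 (valence 2) → 1 H
  atom 2: C, bond orders sum to 4 (valence 4) → 0 H
  atom 3: O, bond orders sum to 2 (valence 2) → 0 H
  atom 4: aromatic c, 3 neighbours → 0 H
  atom 5: aromatic c, 3 neighbours → 0 H
  atom 6: C, bond orders sum to 1 (valence 4) → 3 H
  atom 7: aromatic c, 2 neighbours → 1 H
  atom 8: aromatic c, 3 neighbours → 0 H
  atom 9: O, bond orders sum to 1 (valence 2) → 1 H
  atom 10: aromatic c, 3 neighbours → 0 H
  atom 11: C, bond orders sum to 1 (valence 4) → 3 H
  atom 12: aromatic c, 3 neighbours → 0 H
  atom 13: C, bond orders sum to 4 (valence 4) → 0 H
  atom 14: O, bond orders sum to 2 (valence 2) → 0 H
  atom 15: O, bond orders sum to 2 (valence 2) → 0 H
  atom 16: C, bond orders sum to 1 (valence 4) → 3 H
Totals → C:11, H:12, O:5.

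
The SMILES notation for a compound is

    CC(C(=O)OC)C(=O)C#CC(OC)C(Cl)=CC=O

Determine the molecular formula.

Walk through each heavy atom and fill implicit hydrogens from standard valence (C 4, N 3, O 2, S 2, halogen 1):
  atom 1: C, bond orders sum to 1 (valence 4) → 3 H
  atom 2: C, bond orders sum to 3 (valence 4) → 1 H
  atom 3: C, bond orders sum to 4 (valence 4) → 0 H
  atom 4: O, bond orders sum to 2 (valence 2) → 0 H
  atom 5: O, bond orders sum to 2 (valence 2) → 0 H
  atom 6: C, bond orders sum to 1 (valence 4) → 3 H
  atom 7: C, bond orders sum to 4 (valence 4) → 0 H
  atom 8: O, bond orders sum to 2 (valence 2) → 0 H
  atom 9: C, bond orders sum to 4 (valence 4) → 0 H
  atom 10: C, bond orders sum to 4 (valence 4) → 0 H
  atom 11: C, bond orders sum to 3 (valence 4) → 1 H
  atom 12: O, bond orders sum to 2 (valence 2) → 0 H
  atom 13: C, bond orders sum to 1 (valence 4) → 3 H
  atom 14: C, bond orders sum to 4 (valence 4) → 0 H
  atom 15: Cl (halogen, monovalent) → 0 H
  atom 16: C, bond orders sum to 3 (valence 4) → 1 H
  atom 17: C, bond orders sum to 3 (valence 4) → 1 H
  atom 18: O, bond orders sum to 2 (valence 2) → 0 H
Totals → C:12, H:13, Cl:1, O:5.
In Hill order: C12H13ClO5.

C12H13ClO5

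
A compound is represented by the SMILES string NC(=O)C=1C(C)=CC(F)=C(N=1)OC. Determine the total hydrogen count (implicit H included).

9

Walk through each heavy atom and fill implicit hydrogens from standard valence (C 4, N 3, O 2, S 2, halogen 1):
  atom 1: N, bond orders sum to 1 (valence 3) → 2 H
  atom 2: C, bond orders sum to 4 (valence 4) → 0 H
  atom 3: O, bond orders sum to 2 (valence 2) → 0 H
  atom 4: C, bond orders sum to 4 (valence 4) → 0 H
  atom 5: C, bond orders sum to 4 (valence 4) → 0 H
  atom 6: C, bond orders sum to 1 (valence 4) → 3 H
  atom 7: C, bond orders sum to 3 (valence 4) → 1 H
  atom 8: C, bond orders sum to 4 (valence 4) → 0 H
  atom 9: F (halogen, monovalent) → 0 H
  atom 10: C, bond orders sum to 4 (valence 4) → 0 H
  atom 11: N, bond orders sum to 3 (valence 3) → 0 H
  atom 12: O, bond orders sum to 2 (valence 2) → 0 H
  atom 13: C, bond orders sum to 1 (valence 4) → 3 H
Total hydrogens: 9.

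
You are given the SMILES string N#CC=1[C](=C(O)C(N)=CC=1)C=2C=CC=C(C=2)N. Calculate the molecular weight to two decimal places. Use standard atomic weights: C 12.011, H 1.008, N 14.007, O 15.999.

First, the molecular formula is C13H11N3O (counting implicit H from valence).
  C: 13 × 12.011 = 156.143
  H: 11 × 1.008 = 11.088
  N: 3 × 14.007 = 42.021
  O: 1 × 15.999 = 15.999
Sum: 13×12.011 + 11×1.008 + 3×14.007 + 1×15.999 = 225.251 → 225.25 g/mol.

225.25 g/mol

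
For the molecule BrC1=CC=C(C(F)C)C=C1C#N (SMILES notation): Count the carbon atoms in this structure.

9

Count every carbon token in the SMILES (each C, including those in ring-closure positions and inside branches).
Carbon count: 9.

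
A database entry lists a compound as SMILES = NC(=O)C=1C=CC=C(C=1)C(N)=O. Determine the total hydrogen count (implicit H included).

8

Walk through each heavy atom and fill implicit hydrogens from standard valence (C 4, N 3, O 2, S 2, halogen 1):
  atom 1: N, bond orders sum to 1 (valence 3) → 2 H
  atom 2: C, bond orders sum to 4 (valence 4) → 0 H
  atom 3: O, bond orders sum to 2 (valence 2) → 0 H
  atom 4: C, bond orders sum to 4 (valence 4) → 0 H
  atom 5: C, bond orders sum to 3 (valence 4) → 1 H
  atom 6: C, bond orders sum to 3 (valence 4) → 1 H
  atom 7: C, bond orders sum to 3 (valence 4) → 1 H
  atom 8: C, bond orders sum to 4 (valence 4) → 0 H
  atom 9: C, bond orders sum to 3 (valence 4) → 1 H
  atom 10: C, bond orders sum to 4 (valence 4) → 0 H
  atom 11: N, bond orders sum to 1 (valence 3) → 2 H
  atom 12: O, bond orders sum to 2 (valence 2) → 0 H
Total hydrogens: 8.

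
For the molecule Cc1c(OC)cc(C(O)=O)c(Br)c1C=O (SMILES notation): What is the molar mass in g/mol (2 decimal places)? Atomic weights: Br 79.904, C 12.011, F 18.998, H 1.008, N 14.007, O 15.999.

273.08 g/mol

First, the molecular formula is C10H9BrO4 (counting implicit H from valence).
  Br: 1 × 79.904 = 79.904
  C: 10 × 12.011 = 120.110
  H: 9 × 1.008 = 9.072
  O: 4 × 15.999 = 63.996
Sum: 1×79.904 + 10×12.011 + 9×1.008 + 4×15.999 = 273.082 → 273.08 g/mol.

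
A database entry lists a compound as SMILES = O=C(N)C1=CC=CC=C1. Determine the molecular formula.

C7H7NO

Walk through each heavy atom and fill implicit hydrogens from standard valence (C 4, N 3, O 2, S 2, halogen 1):
  atom 1: O, bond orders sum to 2 (valence 2) → 0 H
  atom 2: C, bond orders sum to 4 (valence 4) → 0 H
  atom 3: N, bond orders sum to 1 (valence 3) → 2 H
  atom 4: C, bond orders sum to 4 (valence 4) → 0 H
  atom 5: C, bond orders sum to 3 (valence 4) → 1 H
  atom 6: C, bond orders sum to 3 (valence 4) → 1 H
  atom 7: C, bond orders sum to 3 (valence 4) → 1 H
  atom 8: C, bond orders sum to 3 (valence 4) → 1 H
  atom 9: C, bond orders sum to 3 (valence 4) → 1 H
Totals → C:7, H:7, N:1, O:1.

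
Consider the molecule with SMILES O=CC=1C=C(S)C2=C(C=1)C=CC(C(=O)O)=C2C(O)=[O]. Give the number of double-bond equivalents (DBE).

Molecular formula: C13H8O5S.
DoU = (2C + 2 + N − H − X) / 2, where X is the halogen count and O/S are ignored.
    = (2·13 + 2 + 0 − 8 − 0) / 2 = 20 / 2 = 10.

10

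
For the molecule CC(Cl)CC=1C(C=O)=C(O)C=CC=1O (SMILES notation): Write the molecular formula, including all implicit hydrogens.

Walk through each heavy atom and fill implicit hydrogens from standard valence (C 4, N 3, O 2, S 2, halogen 1):
  atom 1: C, bond orders sum to 1 (valence 4) → 3 H
  atom 2: C, bond orders sum to 3 (valence 4) → 1 H
  atom 3: Cl (halogen, monovalent) → 0 H
  atom 4: C, bond orders sum to 2 (valence 4) → 2 H
  atom 5: C, bond orders sum to 4 (valence 4) → 0 H
  atom 6: C, bond orders sum to 4 (valence 4) → 0 H
  atom 7: C, bond orders sum to 3 (valence 4) → 1 H
  atom 8: O, bond orders sum to 2 (valence 2) → 0 H
  atom 9: C, bond orders sum to 4 (valence 4) → 0 H
  atom 10: O, bond orders sum to 1 (valence 2) → 1 H
  atom 11: C, bond orders sum to 3 (valence 4) → 1 H
  atom 12: C, bond orders sum to 3 (valence 4) → 1 H
  atom 13: C, bond orders sum to 4 (valence 4) → 0 H
  atom 14: O, bond orders sum to 1 (valence 2) → 1 H
Totals → C:10, H:11, Cl:1, O:3.

C10H11ClO3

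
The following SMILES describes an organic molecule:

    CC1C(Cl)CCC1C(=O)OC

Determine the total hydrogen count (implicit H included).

13

Walk through each heavy atom and fill implicit hydrogens from standard valence (C 4, N 3, O 2, S 2, halogen 1):
  atom 1: C, bond orders sum to 1 (valence 4) → 3 H
  atom 2: C, bond orders sum to 3 (valence 4) → 1 H
  atom 3: C, bond orders sum to 3 (valence 4) → 1 H
  atom 4: Cl (halogen, monovalent) → 0 H
  atom 5: C, bond orders sum to 2 (valence 4) → 2 H
  atom 6: C, bond orders sum to 2 (valence 4) → 2 H
  atom 7: C, bond orders sum to 3 (valence 4) → 1 H
  atom 8: C, bond orders sum to 4 (valence 4) → 0 H
  atom 9: O, bond orders sum to 2 (valence 2) → 0 H
  atom 10: O, bond orders sum to 2 (valence 2) → 0 H
  atom 11: C, bond orders sum to 1 (valence 4) → 3 H
Total hydrogens: 13.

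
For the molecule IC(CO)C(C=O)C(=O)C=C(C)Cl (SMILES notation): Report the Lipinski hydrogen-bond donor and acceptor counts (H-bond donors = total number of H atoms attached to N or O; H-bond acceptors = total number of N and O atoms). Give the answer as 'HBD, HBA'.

1, 3

Donors: find every N or O and count the H atoms it carries.
  atom 4 (O): bond orders sum to 1 → 1 H
  atom 7 (O): bond orders sum to 2 → 0 H
  atom 9 (O): bond orders sum to 2 → 0 H
Lipinski HBD = 1.
Acceptors: N atoms = 0, O atoms = 3 → HBA = 3.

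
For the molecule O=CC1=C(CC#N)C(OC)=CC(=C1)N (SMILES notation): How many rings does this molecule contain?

1

In SMILES, each pair of matching ring-closure digits denotes one ring-closing bond; the number of such bonds equals the number of independent rings.
Ring-closure bonds here: 1.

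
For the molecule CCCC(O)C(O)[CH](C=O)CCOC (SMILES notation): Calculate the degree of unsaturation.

Molecular formula: C10H20O4.
DoU = (2C + 2 + N − H − X) / 2, where X is the halogen count and O/S are ignored.
    = (2·10 + 2 + 0 − 20 − 0) / 2 = 2 / 2 = 1.

1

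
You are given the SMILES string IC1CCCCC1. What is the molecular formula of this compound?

Walk through each heavy atom and fill implicit hydrogens from standard valence (C 4, N 3, O 2, S 2, halogen 1):
  atom 1: I (halogen, monovalent) → 0 H
  atom 2: C, bond orders sum to 3 (valence 4) → 1 H
  atom 3: C, bond orders sum to 2 (valence 4) → 2 H
  atom 4: C, bond orders sum to 2 (valence 4) → 2 H
  atom 5: C, bond orders sum to 2 (valence 4) → 2 H
  atom 6: C, bond orders sum to 2 (valence 4) → 2 H
  atom 7: C, bond orders sum to 2 (valence 4) → 2 H
Totals → C:6, H:11, I:1.

C6H11I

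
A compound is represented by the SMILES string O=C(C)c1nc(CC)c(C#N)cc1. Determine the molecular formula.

C10H10N2O

Walk through each heavy atom and fill implicit hydrogens from standard valence (C 4, N 3, O 2, S 2, halogen 1); for lowercase aromatic atoms, an aromatic c carries 1 H when it has two neighbours and 0 H with three, and aromatic n carries 0 H:
  atom 1: O, bond orders sum to 2 (valence 2) → 0 H
  atom 2: C, bond orders sum to 4 (valence 4) → 0 H
  atom 3: C, bond orders sum to 1 (valence 4) → 3 H
  atom 4: aromatic c, 3 neighbours → 0 H
  atom 5: aromatic n, 2 neighbours → 0 H
  atom 6: aromatic c, 3 neighbours → 0 H
  atom 7: C, bond orders sum to 2 (valence 4) → 2 H
  atom 8: C, bond orders sum to 1 (valence 4) → 3 H
  atom 9: aromatic c, 3 neighbours → 0 H
  atom 10: C, bond orders sum to 4 (valence 4) → 0 H
  atom 11: N, bond orders sum to 3 (valence 3) → 0 H
  atom 12: aromatic c, 2 neighbours → 1 H
  atom 13: aromatic c, 2 neighbours → 1 H
Totals → C:10, H:10, N:2, O:1.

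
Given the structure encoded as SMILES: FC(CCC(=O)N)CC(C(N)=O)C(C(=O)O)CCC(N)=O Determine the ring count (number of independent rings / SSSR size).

In SMILES, each pair of matching ring-closure digits denotes one ring-closing bond; the number of such bonds equals the number of independent rings.
Ring-closure bonds here: 0.

0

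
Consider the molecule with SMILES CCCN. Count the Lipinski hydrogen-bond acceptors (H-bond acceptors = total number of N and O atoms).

1

N atoms: 1; O atoms: 0.
Lipinski HBA = 1 + 0 = 1.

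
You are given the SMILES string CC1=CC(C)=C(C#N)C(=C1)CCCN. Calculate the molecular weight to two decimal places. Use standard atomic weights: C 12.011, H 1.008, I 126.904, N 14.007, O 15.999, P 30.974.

188.27 g/mol

First, the molecular formula is C12H16N2 (counting implicit H from valence).
  C: 12 × 12.011 = 144.132
  H: 16 × 1.008 = 16.128
  N: 2 × 14.007 = 28.014
Sum: 12×12.011 + 16×1.008 + 2×14.007 = 188.274 → 188.27 g/mol.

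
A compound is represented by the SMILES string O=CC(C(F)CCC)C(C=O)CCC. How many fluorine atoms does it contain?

1

Scan the SMILES for F atoms (remember two-letter symbols like Cl and Br are single atoms).
Fluorine count: 1.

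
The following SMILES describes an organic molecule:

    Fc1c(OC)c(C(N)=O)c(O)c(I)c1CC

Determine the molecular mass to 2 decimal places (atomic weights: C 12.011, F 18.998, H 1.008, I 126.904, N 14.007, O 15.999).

First, the molecular formula is C10H11FINO3 (counting implicit H from valence).
  C: 10 × 12.011 = 120.110
  F: 1 × 18.998 = 18.998
  H: 11 × 1.008 = 11.088
  I: 1 × 126.904 = 126.904
  N: 1 × 14.007 = 14.007
  O: 3 × 15.999 = 47.997
Sum: 10×12.011 + 1×18.998 + 11×1.008 + 1×126.904 + 1×14.007 + 3×15.999 = 339.104 → 339.10 g/mol.

339.10 g/mol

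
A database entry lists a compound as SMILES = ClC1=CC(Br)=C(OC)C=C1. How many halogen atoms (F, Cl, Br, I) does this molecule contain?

2

Halogen atoms appear at heavy-atom positions 1, 5 (1×Br, 1×Cl).
Other groups present: 1 ether.
Halogen count: 2.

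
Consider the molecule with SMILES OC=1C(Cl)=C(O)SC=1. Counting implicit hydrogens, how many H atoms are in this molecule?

3

Walk through each heavy atom and fill implicit hydrogens from standard valence (C 4, N 3, O 2, S 2, halogen 1):
  atom 1: O, bond orders sum to 1 (valence 2) → 1 H
  atom 2: C, bond orders sum to 4 (valence 4) → 0 H
  atom 3: C, bond orders sum to 4 (valence 4) → 0 H
  atom 4: Cl (halogen, monovalent) → 0 H
  atom 5: C, bond orders sum to 4 (valence 4) → 0 H
  atom 6: O, bond orders sum to 1 (valence 2) → 1 H
  atom 7: S, bond orders sum to 2 (valence 2) → 0 H
  atom 8: C, bond orders sum to 3 (valence 4) → 1 H
Total hydrogens: 3.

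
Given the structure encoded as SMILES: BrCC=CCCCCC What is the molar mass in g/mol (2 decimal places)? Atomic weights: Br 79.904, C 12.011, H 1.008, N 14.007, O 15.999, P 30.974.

191.11 g/mol

First, the molecular formula is C8H15Br (counting implicit H from valence).
  Br: 1 × 79.904 = 79.904
  C: 8 × 12.011 = 96.088
  H: 15 × 1.008 = 15.120
Sum: 1×79.904 + 8×12.011 + 15×1.008 = 191.112 → 191.11 g/mol.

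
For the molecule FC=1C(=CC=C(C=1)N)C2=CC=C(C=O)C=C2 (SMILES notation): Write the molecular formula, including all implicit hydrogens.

Walk through each heavy atom and fill implicit hydrogens from standard valence (C 4, N 3, O 2, S 2, halogen 1):
  atom 1: F (halogen, monovalent) → 0 H
  atom 2: C, bond orders sum to 4 (valence 4) → 0 H
  atom 3: C, bond orders sum to 4 (valence 4) → 0 H
  atom 4: C, bond orders sum to 3 (valence 4) → 1 H
  atom 5: C, bond orders sum to 3 (valence 4) → 1 H
  atom 6: C, bond orders sum to 4 (valence 4) → 0 H
  atom 7: C, bond orders sum to 3 (valence 4) → 1 H
  atom 8: N, bond orders sum to 1 (valence 3) → 2 H
  atom 9: C, bond orders sum to 4 (valence 4) → 0 H
  atom 10: C, bond orders sum to 3 (valence 4) → 1 H
  atom 11: C, bond orders sum to 3 (valence 4) → 1 H
  atom 12: C, bond orders sum to 4 (valence 4) → 0 H
  atom 13: C, bond orders sum to 3 (valence 4) → 1 H
  atom 14: O, bond orders sum to 2 (valence 2) → 0 H
  atom 15: C, bond orders sum to 3 (valence 4) → 1 H
  atom 16: C, bond orders sum to 3 (valence 4) → 1 H
Totals → C:13, H:10, F:1, N:1, O:1.
In Hill order: C13H10FNO.

C13H10FNO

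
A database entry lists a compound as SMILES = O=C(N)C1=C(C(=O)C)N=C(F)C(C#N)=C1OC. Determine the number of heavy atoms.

17

Every atom symbol written in the SMILES (organic subset) is one heavy atom; implicit H are not written.
Heavy atoms by element → C:10, F:1, N:3, O:3.
Total: 17.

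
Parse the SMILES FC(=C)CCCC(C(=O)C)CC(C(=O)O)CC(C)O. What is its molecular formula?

C14H23FO4

Walk through each heavy atom and fill implicit hydrogens from standard valence (C 4, N 3, O 2, S 2, halogen 1):
  atom 1: F (halogen, monovalent) → 0 H
  atom 2: C, bond orders sum to 4 (valence 4) → 0 H
  atom 3: C, bond orders sum to 2 (valence 4) → 2 H
  atom 4: C, bond orders sum to 2 (valence 4) → 2 H
  atom 5: C, bond orders sum to 2 (valence 4) → 2 H
  atom 6: C, bond orders sum to 2 (valence 4) → 2 H
  atom 7: C, bond orders sum to 3 (valence 4) → 1 H
  atom 8: C, bond orders sum to 4 (valence 4) → 0 H
  atom 9: O, bond orders sum to 2 (valence 2) → 0 H
  atom 10: C, bond orders sum to 1 (valence 4) → 3 H
  atom 11: C, bond orders sum to 2 (valence 4) → 2 H
  atom 12: C, bond orders sum to 3 (valence 4) → 1 H
  atom 13: C, bond orders sum to 4 (valence 4) → 0 H
  atom 14: O, bond orders sum to 2 (valence 2) → 0 H
  atom 15: O, bond orders sum to 1 (valence 2) → 1 H
  atom 16: C, bond orders sum to 2 (valence 4) → 2 H
  atom 17: C, bond orders sum to 3 (valence 4) → 1 H
  atom 18: C, bond orders sum to 1 (valence 4) → 3 H
  atom 19: O, bond orders sum to 1 (valence 2) → 1 H
Totals → C:14, H:23, F:1, O:4.
In Hill order: C14H23FO4.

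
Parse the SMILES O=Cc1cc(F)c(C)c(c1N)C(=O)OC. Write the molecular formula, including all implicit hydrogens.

Walk through each heavy atom and fill implicit hydrogens from standard valence (C 4, N 3, O 2, S 2, halogen 1); for lowercase aromatic atoms, an aromatic c carries 1 H when it has two neighbours and 0 H with three, and aromatic n carries 0 H:
  atom 1: O, bond orders sum to 2 (valence 2) → 0 H
  atom 2: C, bond orders sum to 3 (valence 4) → 1 H
  atom 3: aromatic c, 3 neighbours → 0 H
  atom 4: aromatic c, 2 neighbours → 1 H
  atom 5: aromatic c, 3 neighbours → 0 H
  atom 6: F (halogen, monovalent) → 0 H
  atom 7: aromatic c, 3 neighbours → 0 H
  atom 8: C, bond orders sum to 1 (valence 4) → 3 H
  atom 9: aromatic c, 3 neighbours → 0 H
  atom 10: aromatic c, 3 neighbours → 0 H
  atom 11: N, bond orders sum to 1 (valence 3) → 2 H
  atom 12: C, bond orders sum to 4 (valence 4) → 0 H
  atom 13: O, bond orders sum to 2 (valence 2) → 0 H
  atom 14: O, bond orders sum to 2 (valence 2) → 0 H
  atom 15: C, bond orders sum to 1 (valence 4) → 3 H
Totals → C:10, H:10, F:1, N:1, O:3.
In Hill order: C10H10FNO3.

C10H10FNO3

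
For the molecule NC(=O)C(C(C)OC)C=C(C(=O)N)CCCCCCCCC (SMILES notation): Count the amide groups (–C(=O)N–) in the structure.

The amide motif appears at heavy-atom positions 2, 11 in the SMILES.
Other groups present: 1 alkene, 1 ether.
Amide count: 2.

2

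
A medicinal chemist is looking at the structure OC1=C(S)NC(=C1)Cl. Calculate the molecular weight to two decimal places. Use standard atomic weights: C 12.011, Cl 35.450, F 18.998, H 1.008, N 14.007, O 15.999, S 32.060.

First, the molecular formula is C4H4ClNOS (counting implicit H from valence).
  C: 4 × 12.011 = 48.044
  Cl: 1 × 35.450 = 35.450
  H: 4 × 1.008 = 4.032
  N: 1 × 14.007 = 14.007
  O: 1 × 15.999 = 15.999
  S: 1 × 32.060 = 32.060
Sum: 4×12.011 + 1×35.450 + 4×1.008 + 1×14.007 + 1×15.999 + 1×32.060 = 149.592 → 149.59 g/mol.

149.59 g/mol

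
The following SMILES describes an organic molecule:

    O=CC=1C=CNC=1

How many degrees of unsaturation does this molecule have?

4

Degree of unsaturation = (number of rings) + (number of π bonds).
Ring closures in the SMILES: 1.
π bonds: 3 double bonds (each 1 DoU) → 3 DoU from unsaturation.
Total DoU = 1 + 3 = 4.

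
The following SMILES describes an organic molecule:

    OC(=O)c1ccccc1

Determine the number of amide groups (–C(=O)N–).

0

Scan the SMILES for the amide motif — none present.
Groups that are present: 1 carboxylic acid.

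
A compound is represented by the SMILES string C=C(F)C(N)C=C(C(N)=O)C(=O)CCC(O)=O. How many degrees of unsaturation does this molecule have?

Molecular formula: C10H13FN2O4.
DoU = (2C + 2 + N − H − X) / 2, where X is the halogen count and O/S are ignored.
    = (2·10 + 2 + 2 − 13 − 1) / 2 = 10 / 2 = 5.

5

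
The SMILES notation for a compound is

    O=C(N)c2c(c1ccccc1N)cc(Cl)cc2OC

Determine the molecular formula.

C14H13ClN2O2

Walk through each heavy atom and fill implicit hydrogens from standard valence (C 4, N 3, O 2, S 2, halogen 1); for lowercase aromatic atoms, an aromatic c carries 1 H when it has two neighbours and 0 H with three, and aromatic n carries 0 H:
  atom 1: O, bond orders sum to 2 (valence 2) → 0 H
  atom 2: C, bond orders sum to 4 (valence 4) → 0 H
  atom 3: N, bond orders sum to 1 (valence 3) → 2 H
  atom 4: aromatic c, 3 neighbours → 0 H
  atom 5: aromatic c, 3 neighbours → 0 H
  atom 6: aromatic c, 3 neighbours → 0 H
  atom 7: aromatic c, 2 neighbours → 1 H
  atom 8: aromatic c, 2 neighbours → 1 H
  atom 9: aromatic c, 2 neighbours → 1 H
  atom 10: aromatic c, 2 neighbours → 1 H
  atom 11: aromatic c, 3 neighbours → 0 H
  atom 12: N, bond orders sum to 1 (valence 3) → 2 H
  atom 13: aromatic c, 2 neighbours → 1 H
  atom 14: aromatic c, 3 neighbours → 0 H
  atom 15: Cl (halogen, monovalent) → 0 H
  atom 16: aromatic c, 2 neighbours → 1 H
  atom 17: aromatic c, 3 neighbours → 0 H
  atom 18: O, bond orders sum to 2 (valence 2) → 0 H
  atom 19: C, bond orders sum to 1 (valence 4) → 3 H
Totals → C:14, H:13, Cl:1, N:2, O:2.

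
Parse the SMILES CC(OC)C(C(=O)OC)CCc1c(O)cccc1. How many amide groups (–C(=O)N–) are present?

0

Scan the SMILES for the amide motif — none present.
Groups that are present: 1 ester, 1 ether, 1 hydroxyl.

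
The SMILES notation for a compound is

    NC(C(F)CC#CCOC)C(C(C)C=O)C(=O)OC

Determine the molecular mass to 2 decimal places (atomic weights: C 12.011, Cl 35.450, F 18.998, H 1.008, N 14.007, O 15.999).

First, the molecular formula is C13H20FNO4 (counting implicit H from valence).
  C: 13 × 12.011 = 156.143
  F: 1 × 18.998 = 18.998
  H: 20 × 1.008 = 20.160
  N: 1 × 14.007 = 14.007
  O: 4 × 15.999 = 63.996
Sum: 13×12.011 + 1×18.998 + 20×1.008 + 1×14.007 + 4×15.999 = 273.304 → 273.30 g/mol.

273.30 g/mol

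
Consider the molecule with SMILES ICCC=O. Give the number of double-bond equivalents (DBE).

Degree of unsaturation = (number of rings) + (number of π bonds).
Ring closures in the SMILES: 0.
π bonds: 1 double bond (each 1 DoU) → 1 DoU from unsaturation.
Total DoU = 0 + 1 = 1.

1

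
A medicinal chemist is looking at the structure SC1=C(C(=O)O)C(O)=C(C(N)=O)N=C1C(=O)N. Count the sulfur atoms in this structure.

Scan the SMILES for S atoms (remember two-letter symbols like Cl and Br are single atoms).
Sulfur count: 1.

1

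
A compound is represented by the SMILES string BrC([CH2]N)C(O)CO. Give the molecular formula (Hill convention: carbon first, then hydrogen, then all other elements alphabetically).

Walk through each heavy atom and fill implicit hydrogens from standard valence (C 4, N 3, O 2, S 2, halogen 1):
  atom 1: Br (halogen, monovalent) → 0 H
  atom 2: C, bond orders sum to 3 (valence 4) → 1 H
  atom 3: C with explicit H count 2
  atom 4: N, bond orders sum to 1 (valence 3) → 2 H
  atom 5: C, bond orders sum to 3 (valence 4) → 1 H
  atom 6: O, bond orders sum to 1 (valence 2) → 1 H
  atom 7: C, bond orders sum to 2 (valence 4) → 2 H
  atom 8: O, bond orders sum to 1 (valence 2) → 1 H
Totals → C:4, H:10, Br:1, N:1, O:2.

C4H10BrNO2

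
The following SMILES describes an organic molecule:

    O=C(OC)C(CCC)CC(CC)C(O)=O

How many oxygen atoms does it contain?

Scan the SMILES for O atoms (remember two-letter symbols like Cl and Br are single atoms).
Oxygen count: 4.

4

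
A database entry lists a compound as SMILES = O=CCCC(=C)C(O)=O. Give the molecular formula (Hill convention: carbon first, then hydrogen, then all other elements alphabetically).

C6H8O3

Walk through each heavy atom and fill implicit hydrogens from standard valence (C 4, N 3, O 2, S 2, halogen 1):
  atom 1: O, bond orders sum to 2 (valence 2) → 0 H
  atom 2: C, bond orders sum to 3 (valence 4) → 1 H
  atom 3: C, bond orders sum to 2 (valence 4) → 2 H
  atom 4: C, bond orders sum to 2 (valence 4) → 2 H
  atom 5: C, bond orders sum to 4 (valence 4) → 0 H
  atom 6: C, bond orders sum to 2 (valence 4) → 2 H
  atom 7: C, bond orders sum to 4 (valence 4) → 0 H
  atom 8: O, bond orders sum to 1 (valence 2) → 1 H
  atom 9: O, bond orders sum to 2 (valence 2) → 0 H
Totals → C:6, H:8, O:3.
In Hill order: C6H8O3.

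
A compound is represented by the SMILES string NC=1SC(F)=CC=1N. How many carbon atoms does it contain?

Count every carbon token in the SMILES (each C, including those in ring-closure positions and inside branches).
Carbon count: 4.

4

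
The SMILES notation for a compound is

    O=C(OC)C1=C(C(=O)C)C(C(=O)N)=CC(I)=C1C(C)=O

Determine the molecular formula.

Walk through each heavy atom and fill implicit hydrogens from standard valence (C 4, N 3, O 2, S 2, halogen 1):
  atom 1: O, bond orders sum to 2 (valence 2) → 0 H
  atom 2: C, bond orders sum to 4 (valence 4) → 0 H
  atom 3: O, bond orders sum to 2 (valence 2) → 0 H
  atom 4: C, bond orders sum to 1 (valence 4) → 3 H
  atom 5: C, bond orders sum to 4 (valence 4) → 0 H
  atom 6: C, bond orders sum to 4 (valence 4) → 0 H
  atom 7: C, bond orders sum to 4 (valence 4) → 0 H
  atom 8: O, bond orders sum to 2 (valence 2) → 0 H
  atom 9: C, bond orders sum to 1 (valence 4) → 3 H
  atom 10: C, bond orders sum to 4 (valence 4) → 0 H
  atom 11: C, bond orders sum to 4 (valence 4) → 0 H
  atom 12: O, bond orders sum to 2 (valence 2) → 0 H
  atom 13: N, bond orders sum to 1 (valence 3) → 2 H
  atom 14: C, bond orders sum to 3 (valence 4) → 1 H
  atom 15: C, bond orders sum to 4 (valence 4) → 0 H
  atom 16: I (halogen, monovalent) → 0 H
  atom 17: C, bond orders sum to 4 (valence 4) → 0 H
  atom 18: C, bond orders sum to 4 (valence 4) → 0 H
  atom 19: C, bond orders sum to 1 (valence 4) → 3 H
  atom 20: O, bond orders sum to 2 (valence 2) → 0 H
Totals → C:13, H:12, I:1, N:1, O:5.

C13H12INO5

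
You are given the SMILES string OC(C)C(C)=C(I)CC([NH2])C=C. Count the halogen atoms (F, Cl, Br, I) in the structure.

Halogen atoms appear at heavy-atom position 7 (1×I).
Other groups present: 2 alkene, 1 hydroxyl, 1 primary amine.
Halogen count: 1.

1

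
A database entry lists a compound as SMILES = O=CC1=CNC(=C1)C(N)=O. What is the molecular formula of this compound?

C6H6N2O2

Walk through each heavy atom and fill implicit hydrogens from standard valence (C 4, N 3, O 2, S 2, halogen 1):
  atom 1: O, bond orders sum to 2 (valence 2) → 0 H
  atom 2: C, bond orders sum to 3 (valence 4) → 1 H
  atom 3: C, bond orders sum to 4 (valence 4) → 0 H
  atom 4: C, bond orders sum to 3 (valence 4) → 1 H
  atom 5: N, bond orders sum to 2 (valence 3) → 1 H
  atom 6: C, bond orders sum to 4 (valence 4) → 0 H
  atom 7: C, bond orders sum to 3 (valence 4) → 1 H
  atom 8: C, bond orders sum to 4 (valence 4) → 0 H
  atom 9: N, bond orders sum to 1 (valence 3) → 2 H
  atom 10: O, bond orders sum to 2 (valence 2) → 0 H
Totals → C:6, H:6, N:2, O:2.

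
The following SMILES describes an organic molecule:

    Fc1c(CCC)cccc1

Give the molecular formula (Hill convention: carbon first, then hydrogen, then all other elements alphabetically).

Walk through each heavy atom and fill implicit hydrogens from standard valence (C 4, N 3, O 2, S 2, halogen 1); for lowercase aromatic atoms, an aromatic c carries 1 H when it has two neighbours and 0 H with three, and aromatic n carries 0 H:
  atom 1: F (halogen, monovalent) → 0 H
  atom 2: aromatic c, 3 neighbours → 0 H
  atom 3: aromatic c, 3 neighbours → 0 H
  atom 4: C, bond orders sum to 2 (valence 4) → 2 H
  atom 5: C, bond orders sum to 2 (valence 4) → 2 H
  atom 6: C, bond orders sum to 1 (valence 4) → 3 H
  atom 7: aromatic c, 2 neighbours → 1 H
  atom 8: aromatic c, 2 neighbours → 1 H
  atom 9: aromatic c, 2 neighbours → 1 H
  atom 10: aromatic c, 2 neighbours → 1 H
Totals → C:9, H:11, F:1.

C9H11F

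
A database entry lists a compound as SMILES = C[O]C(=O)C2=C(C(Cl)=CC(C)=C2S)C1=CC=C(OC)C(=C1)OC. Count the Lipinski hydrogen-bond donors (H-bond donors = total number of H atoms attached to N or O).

0

Donors: find every N or O and count the H atoms it carries.
  atom 2 (O): bond orders sum to 2 → 0 H
  atom 4 (O): bond orders sum to 2 → 0 H
  atom 18 (O): bond orders sum to 2 → 0 H
  atom 22 (O): bond orders sum to 2 → 0 H
Lipinski HBD = 0.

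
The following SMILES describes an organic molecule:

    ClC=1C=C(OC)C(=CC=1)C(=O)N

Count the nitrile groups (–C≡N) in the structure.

Scan the SMILES for the nitrile motif — none present.
Groups that are present: 1 amide, 1 ether.

0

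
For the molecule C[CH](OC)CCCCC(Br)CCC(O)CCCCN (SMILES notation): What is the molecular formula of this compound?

Walk through each heavy atom and fill implicit hydrogens from standard valence (C 4, N 3, O 2, S 2, halogen 1):
  atom 1: C, bond orders sum to 1 (valence 4) → 3 H
  atom 2: C with explicit H count 1
  atom 3: O, bond orders sum to 2 (valence 2) → 0 H
  atom 4: C, bond orders sum to 1 (valence 4) → 3 H
  atom 5: C, bond orders sum to 2 (valence 4) → 2 H
  atom 6: C, bond orders sum to 2 (valence 4) → 2 H
  atom 7: C, bond orders sum to 2 (valence 4) → 2 H
  atom 8: C, bond orders sum to 2 (valence 4) → 2 H
  atom 9: C, bond orders sum to 3 (valence 4) → 1 H
  atom 10: Br (halogen, monovalent) → 0 H
  atom 11: C, bond orders sum to 2 (valence 4) → 2 H
  atom 12: C, bond orders sum to 2 (valence 4) → 2 H
  atom 13: C, bond orders sum to 3 (valence 4) → 1 H
  atom 14: O, bond orders sum to 1 (valence 2) → 1 H
  atom 15: C, bond orders sum to 2 (valence 4) → 2 H
  atom 16: C, bond orders sum to 2 (valence 4) → 2 H
  atom 17: C, bond orders sum to 2 (valence 4) → 2 H
  atom 18: C, bond orders sum to 2 (valence 4) → 2 H
  atom 19: N, bond orders sum to 1 (valence 3) → 2 H
Totals → C:15, H:32, Br:1, N:1, O:2.

C15H32BrNO2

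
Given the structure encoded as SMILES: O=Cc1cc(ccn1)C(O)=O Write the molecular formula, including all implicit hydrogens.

C7H5NO3

Walk through each heavy atom and fill implicit hydrogens from standard valence (C 4, N 3, O 2, S 2, halogen 1); for lowercase aromatic atoms, an aromatic c carries 1 H when it has two neighbours and 0 H with three, and aromatic n carries 0 H:
  atom 1: O, bond orders sum to 2 (valence 2) → 0 H
  atom 2: C, bond orders sum to 3 (valence 4) → 1 H
  atom 3: aromatic c, 3 neighbours → 0 H
  atom 4: aromatic c, 2 neighbours → 1 H
  atom 5: aromatic c, 3 neighbours → 0 H
  atom 6: aromatic c, 2 neighbours → 1 H
  atom 7: aromatic c, 2 neighbours → 1 H
  atom 8: aromatic n, 2 neighbours → 0 H
  atom 9: C, bond orders sum to 4 (valence 4) → 0 H
  atom 10: O, bond orders sum to 1 (valence 2) → 1 H
  atom 11: O, bond orders sum to 2 (valence 2) → 0 H
Totals → C:7, H:5, N:1, O:3.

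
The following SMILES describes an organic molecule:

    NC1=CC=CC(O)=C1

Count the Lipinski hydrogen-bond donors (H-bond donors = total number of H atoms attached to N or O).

3

Donors: find every N or O and count the H atoms it carries.
  atom 1 (N): bond orders sum to 1 → 2 H
  atom 7 (O): bond orders sum to 1 → 1 H
Lipinski HBD = 3.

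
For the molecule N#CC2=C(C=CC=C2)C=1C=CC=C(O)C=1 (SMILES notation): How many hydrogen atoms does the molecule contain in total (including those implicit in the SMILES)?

Walk through each heavy atom and fill implicit hydrogens from standard valence (C 4, N 3, O 2, S 2, halogen 1):
  atom 1: N, bond orders sum to 3 (valence 3) → 0 H
  atom 2: C, bond orders sum to 4 (valence 4) → 0 H
  atom 3: C, bond orders sum to 4 (valence 4) → 0 H
  atom 4: C, bond orders sum to 4 (valence 4) → 0 H
  atom 5: C, bond orders sum to 3 (valence 4) → 1 H
  atom 6: C, bond orders sum to 3 (valence 4) → 1 H
  atom 7: C, bond orders sum to 3 (valence 4) → 1 H
  atom 8: C, bond orders sum to 3 (valence 4) → 1 H
  atom 9: C, bond orders sum to 4 (valence 4) → 0 H
  atom 10: C, bond orders sum to 3 (valence 4) → 1 H
  atom 11: C, bond orders sum to 3 (valence 4) → 1 H
  atom 12: C, bond orders sum to 3 (valence 4) → 1 H
  atom 13: C, bond orders sum to 4 (valence 4) → 0 H
  atom 14: O, bond orders sum to 1 (valence 2) → 1 H
  atom 15: C, bond orders sum to 3 (valence 4) → 1 H
Total hydrogens: 9.

9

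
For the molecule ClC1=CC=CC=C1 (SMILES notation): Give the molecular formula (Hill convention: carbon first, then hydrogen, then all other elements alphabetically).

Walk through each heavy atom and fill implicit hydrogens from standard valence (C 4, N 3, O 2, S 2, halogen 1):
  atom 1: Cl (halogen, monovalent) → 0 H
  atom 2: C, bond orders sum to 4 (valence 4) → 0 H
  atom 3: C, bond orders sum to 3 (valence 4) → 1 H
  atom 4: C, bond orders sum to 3 (valence 4) → 1 H
  atom 5: C, bond orders sum to 3 (valence 4) → 1 H
  atom 6: C, bond orders sum to 3 (valence 4) → 1 H
  atom 7: C, bond orders sum to 3 (valence 4) → 1 H
Totals → C:6, H:5, Cl:1.
In Hill order: C6H5Cl.

C6H5Cl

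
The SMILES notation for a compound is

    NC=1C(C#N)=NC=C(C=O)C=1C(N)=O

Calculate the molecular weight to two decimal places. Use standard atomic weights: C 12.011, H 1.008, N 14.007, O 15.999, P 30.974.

First, the molecular formula is C8H6N4O2 (counting implicit H from valence).
  C: 8 × 12.011 = 96.088
  H: 6 × 1.008 = 6.048
  N: 4 × 14.007 = 56.028
  O: 2 × 15.999 = 31.998
Sum: 8×12.011 + 6×1.008 + 4×14.007 + 2×15.999 = 190.162 → 190.16 g/mol.

190.16 g/mol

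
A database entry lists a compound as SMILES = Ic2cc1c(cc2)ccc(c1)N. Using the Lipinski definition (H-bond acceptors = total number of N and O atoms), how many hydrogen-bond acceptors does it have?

1

N atoms: 1; O atoms: 0.
Lipinski HBA = 1 + 0 = 1.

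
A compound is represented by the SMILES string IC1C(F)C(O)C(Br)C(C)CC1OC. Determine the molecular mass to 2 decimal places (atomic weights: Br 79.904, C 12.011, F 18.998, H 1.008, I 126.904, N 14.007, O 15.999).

381.02 g/mol

First, the molecular formula is C9H15BrFIO2 (counting implicit H from valence).
  Br: 1 × 79.904 = 79.904
  C: 9 × 12.011 = 108.099
  F: 1 × 18.998 = 18.998
  H: 15 × 1.008 = 15.120
  I: 1 × 126.904 = 126.904
  O: 2 × 15.999 = 31.998
Sum: 1×79.904 + 9×12.011 + 1×18.998 + 15×1.008 + 1×126.904 + 2×15.999 = 381.023 → 381.02 g/mol.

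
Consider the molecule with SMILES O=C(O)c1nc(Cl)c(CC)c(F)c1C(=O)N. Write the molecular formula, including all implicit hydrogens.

Walk through each heavy atom and fill implicit hydrogens from standard valence (C 4, N 3, O 2, S 2, halogen 1); for lowercase aromatic atoms, an aromatic c carries 1 H when it has two neighbours and 0 H with three, and aromatic n carries 0 H:
  atom 1: O, bond orders sum to 2 (valence 2) → 0 H
  atom 2: C, bond orders sum to 4 (valence 4) → 0 H
  atom 3: O, bond orders sum to 1 (valence 2) → 1 H
  atom 4: aromatic c, 3 neighbours → 0 H
  atom 5: aromatic n, 2 neighbours → 0 H
  atom 6: aromatic c, 3 neighbours → 0 H
  atom 7: Cl (halogen, monovalent) → 0 H
  atom 8: aromatic c, 3 neighbours → 0 H
  atom 9: C, bond orders sum to 2 (valence 4) → 2 H
  atom 10: C, bond orders sum to 1 (valence 4) → 3 H
  atom 11: aromatic c, 3 neighbours → 0 H
  atom 12: F (halogen, monovalent) → 0 H
  atom 13: aromatic c, 3 neighbours → 0 H
  atom 14: C, bond orders sum to 4 (valence 4) → 0 H
  atom 15: O, bond orders sum to 2 (valence 2) → 0 H
  atom 16: N, bond orders sum to 1 (valence 3) → 2 H
Totals → C:9, H:8, Cl:1, F:1, N:2, O:3.
In Hill order: C9H8ClFN2O3.

C9H8ClFN2O3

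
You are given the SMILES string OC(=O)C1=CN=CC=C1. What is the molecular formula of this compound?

Walk through each heavy atom and fill implicit hydrogens from standard valence (C 4, N 3, O 2, S 2, halogen 1):
  atom 1: O, bond orders sum to 1 (valence 2) → 1 H
  atom 2: C, bond orders sum to 4 (valence 4) → 0 H
  atom 3: O, bond orders sum to 2 (valence 2) → 0 H
  atom 4: C, bond orders sum to 4 (valence 4) → 0 H
  atom 5: C, bond orders sum to 3 (valence 4) → 1 H
  atom 6: N, bond orders sum to 3 (valence 3) → 0 H
  atom 7: C, bond orders sum to 3 (valence 4) → 1 H
  atom 8: C, bond orders sum to 3 (valence 4) → 1 H
  atom 9: C, bond orders sum to 3 (valence 4) → 1 H
Totals → C:6, H:5, N:1, O:2.
In Hill order: C6H5NO2.

C6H5NO2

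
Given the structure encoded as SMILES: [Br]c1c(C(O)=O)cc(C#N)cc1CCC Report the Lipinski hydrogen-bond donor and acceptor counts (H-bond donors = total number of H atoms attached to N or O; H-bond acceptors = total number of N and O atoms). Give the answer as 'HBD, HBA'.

1, 3

Donors: find every N or O and count the H atoms it carries.
  atom 5 (O): bond orders sum to 1 → 1 H
  atom 6 (O): bond orders sum to 2 → 0 H
  atom 10 (N): bond orders sum to 3 → 0 H
Lipinski HBD = 1.
Acceptors: N atoms = 1, O atoms = 2 → HBA = 3.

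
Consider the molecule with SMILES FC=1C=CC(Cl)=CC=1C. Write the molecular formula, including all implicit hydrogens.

Walk through each heavy atom and fill implicit hydrogens from standard valence (C 4, N 3, O 2, S 2, halogen 1):
  atom 1: F (halogen, monovalent) → 0 H
  atom 2: C, bond orders sum to 4 (valence 4) → 0 H
  atom 3: C, bond orders sum to 3 (valence 4) → 1 H
  atom 4: C, bond orders sum to 3 (valence 4) → 1 H
  atom 5: C, bond orders sum to 4 (valence 4) → 0 H
  atom 6: Cl (halogen, monovalent) → 0 H
  atom 7: C, bond orders sum to 3 (valence 4) → 1 H
  atom 8: C, bond orders sum to 4 (valence 4) → 0 H
  atom 9: C, bond orders sum to 1 (valence 4) → 3 H
Totals → C:7, H:6, Cl:1, F:1.

C7H6ClF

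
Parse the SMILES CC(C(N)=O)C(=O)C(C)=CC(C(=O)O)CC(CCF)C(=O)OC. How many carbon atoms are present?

15

Count every carbon token in the SMILES (each C, including those in ring-closure positions and inside branches).
Carbon count: 15.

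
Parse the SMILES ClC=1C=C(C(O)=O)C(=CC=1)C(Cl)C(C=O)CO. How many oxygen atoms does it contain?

Scan the SMILES for O atoms (remember two-letter symbols like Cl and Br are single atoms).
Oxygen count: 4.

4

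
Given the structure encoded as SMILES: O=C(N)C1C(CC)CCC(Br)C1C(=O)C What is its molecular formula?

C11H18BrNO2

Walk through each heavy atom and fill implicit hydrogens from standard valence (C 4, N 3, O 2, S 2, halogen 1):
  atom 1: O, bond orders sum to 2 (valence 2) → 0 H
  atom 2: C, bond orders sum to 4 (valence 4) → 0 H
  atom 3: N, bond orders sum to 1 (valence 3) → 2 H
  atom 4: C, bond orders sum to 3 (valence 4) → 1 H
  atom 5: C, bond orders sum to 3 (valence 4) → 1 H
  atom 6: C, bond orders sum to 2 (valence 4) → 2 H
  atom 7: C, bond orders sum to 1 (valence 4) → 3 H
  atom 8: C, bond orders sum to 2 (valence 4) → 2 H
  atom 9: C, bond orders sum to 2 (valence 4) → 2 H
  atom 10: C, bond orders sum to 3 (valence 4) → 1 H
  atom 11: Br (halogen, monovalent) → 0 H
  atom 12: C, bond orders sum to 3 (valence 4) → 1 H
  atom 13: C, bond orders sum to 4 (valence 4) → 0 H
  atom 14: O, bond orders sum to 2 (valence 2) → 0 H
  atom 15: C, bond orders sum to 1 (valence 4) → 3 H
Totals → C:11, H:18, Br:1, N:1, O:2.
In Hill order: C11H18BrNO2.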